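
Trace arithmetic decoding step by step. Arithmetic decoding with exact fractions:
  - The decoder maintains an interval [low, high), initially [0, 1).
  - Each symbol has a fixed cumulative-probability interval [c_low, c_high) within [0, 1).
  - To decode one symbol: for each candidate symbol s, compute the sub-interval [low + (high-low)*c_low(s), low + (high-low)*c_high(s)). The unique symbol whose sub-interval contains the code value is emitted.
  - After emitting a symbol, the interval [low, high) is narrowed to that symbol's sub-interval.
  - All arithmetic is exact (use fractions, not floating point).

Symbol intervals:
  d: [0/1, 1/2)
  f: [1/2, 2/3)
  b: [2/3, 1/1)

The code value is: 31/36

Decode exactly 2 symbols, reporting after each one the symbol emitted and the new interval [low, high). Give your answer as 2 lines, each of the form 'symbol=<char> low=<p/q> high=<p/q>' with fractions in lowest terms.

Step 1: interval [0/1, 1/1), width = 1/1 - 0/1 = 1/1
  'd': [0/1 + 1/1*0/1, 0/1 + 1/1*1/2) = [0/1, 1/2)
  'f': [0/1 + 1/1*1/2, 0/1 + 1/1*2/3) = [1/2, 2/3)
  'b': [0/1 + 1/1*2/3, 0/1 + 1/1*1/1) = [2/3, 1/1) <- contains code 31/36
  emit 'b', narrow to [2/3, 1/1)
Step 2: interval [2/3, 1/1), width = 1/1 - 2/3 = 1/3
  'd': [2/3 + 1/3*0/1, 2/3 + 1/3*1/2) = [2/3, 5/6)
  'f': [2/3 + 1/3*1/2, 2/3 + 1/3*2/3) = [5/6, 8/9) <- contains code 31/36
  'b': [2/3 + 1/3*2/3, 2/3 + 1/3*1/1) = [8/9, 1/1)
  emit 'f', narrow to [5/6, 8/9)

Answer: symbol=b low=2/3 high=1/1
symbol=f low=5/6 high=8/9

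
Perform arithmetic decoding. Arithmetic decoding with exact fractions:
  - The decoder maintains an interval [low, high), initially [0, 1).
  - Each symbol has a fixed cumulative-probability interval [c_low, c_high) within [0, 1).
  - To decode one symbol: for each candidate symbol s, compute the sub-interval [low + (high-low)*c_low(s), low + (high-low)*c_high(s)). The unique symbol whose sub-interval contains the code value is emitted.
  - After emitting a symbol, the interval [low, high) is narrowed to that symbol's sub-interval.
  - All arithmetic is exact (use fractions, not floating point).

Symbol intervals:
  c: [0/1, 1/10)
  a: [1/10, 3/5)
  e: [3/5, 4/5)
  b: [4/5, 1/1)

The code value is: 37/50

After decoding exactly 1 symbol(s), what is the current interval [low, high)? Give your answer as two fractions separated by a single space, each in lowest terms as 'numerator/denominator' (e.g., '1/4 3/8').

Step 1: interval [0/1, 1/1), width = 1/1 - 0/1 = 1/1
  'c': [0/1 + 1/1*0/1, 0/1 + 1/1*1/10) = [0/1, 1/10)
  'a': [0/1 + 1/1*1/10, 0/1 + 1/1*3/5) = [1/10, 3/5)
  'e': [0/1 + 1/1*3/5, 0/1 + 1/1*4/5) = [3/5, 4/5) <- contains code 37/50
  'b': [0/1 + 1/1*4/5, 0/1 + 1/1*1/1) = [4/5, 1/1)
  emit 'e', narrow to [3/5, 4/5)

Answer: 3/5 4/5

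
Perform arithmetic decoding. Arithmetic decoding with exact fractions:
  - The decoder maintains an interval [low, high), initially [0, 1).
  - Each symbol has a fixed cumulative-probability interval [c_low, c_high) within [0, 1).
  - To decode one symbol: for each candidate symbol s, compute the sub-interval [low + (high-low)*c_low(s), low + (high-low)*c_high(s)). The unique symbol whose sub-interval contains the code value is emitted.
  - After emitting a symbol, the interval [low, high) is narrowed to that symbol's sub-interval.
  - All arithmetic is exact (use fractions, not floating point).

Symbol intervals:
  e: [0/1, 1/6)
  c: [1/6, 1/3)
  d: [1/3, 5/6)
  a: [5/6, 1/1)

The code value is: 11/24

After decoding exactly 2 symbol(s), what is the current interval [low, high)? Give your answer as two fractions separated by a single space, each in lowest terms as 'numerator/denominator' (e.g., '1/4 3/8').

Answer: 5/12 1/2

Derivation:
Step 1: interval [0/1, 1/1), width = 1/1 - 0/1 = 1/1
  'e': [0/1 + 1/1*0/1, 0/1 + 1/1*1/6) = [0/1, 1/6)
  'c': [0/1 + 1/1*1/6, 0/1 + 1/1*1/3) = [1/6, 1/3)
  'd': [0/1 + 1/1*1/3, 0/1 + 1/1*5/6) = [1/3, 5/6) <- contains code 11/24
  'a': [0/1 + 1/1*5/6, 0/1 + 1/1*1/1) = [5/6, 1/1)
  emit 'd', narrow to [1/3, 5/6)
Step 2: interval [1/3, 5/6), width = 5/6 - 1/3 = 1/2
  'e': [1/3 + 1/2*0/1, 1/3 + 1/2*1/6) = [1/3, 5/12)
  'c': [1/3 + 1/2*1/6, 1/3 + 1/2*1/3) = [5/12, 1/2) <- contains code 11/24
  'd': [1/3 + 1/2*1/3, 1/3 + 1/2*5/6) = [1/2, 3/4)
  'a': [1/3 + 1/2*5/6, 1/3 + 1/2*1/1) = [3/4, 5/6)
  emit 'c', narrow to [5/12, 1/2)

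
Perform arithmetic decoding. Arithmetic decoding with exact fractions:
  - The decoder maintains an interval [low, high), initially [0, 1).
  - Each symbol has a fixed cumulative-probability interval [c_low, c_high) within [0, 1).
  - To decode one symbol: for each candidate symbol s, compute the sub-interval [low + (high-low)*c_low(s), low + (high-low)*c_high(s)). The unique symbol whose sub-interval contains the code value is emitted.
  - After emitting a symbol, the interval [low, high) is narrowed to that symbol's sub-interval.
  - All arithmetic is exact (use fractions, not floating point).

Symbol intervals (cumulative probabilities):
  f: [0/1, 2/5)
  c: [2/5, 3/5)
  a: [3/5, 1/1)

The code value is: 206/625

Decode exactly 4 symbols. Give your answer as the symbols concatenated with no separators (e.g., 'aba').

Step 1: interval [0/1, 1/1), width = 1/1 - 0/1 = 1/1
  'f': [0/1 + 1/1*0/1, 0/1 + 1/1*2/5) = [0/1, 2/5) <- contains code 206/625
  'c': [0/1 + 1/1*2/5, 0/1 + 1/1*3/5) = [2/5, 3/5)
  'a': [0/1 + 1/1*3/5, 0/1 + 1/1*1/1) = [3/5, 1/1)
  emit 'f', narrow to [0/1, 2/5)
Step 2: interval [0/1, 2/5), width = 2/5 - 0/1 = 2/5
  'f': [0/1 + 2/5*0/1, 0/1 + 2/5*2/5) = [0/1, 4/25)
  'c': [0/1 + 2/5*2/5, 0/1 + 2/5*3/5) = [4/25, 6/25)
  'a': [0/1 + 2/5*3/5, 0/1 + 2/5*1/1) = [6/25, 2/5) <- contains code 206/625
  emit 'a', narrow to [6/25, 2/5)
Step 3: interval [6/25, 2/5), width = 2/5 - 6/25 = 4/25
  'f': [6/25 + 4/25*0/1, 6/25 + 4/25*2/5) = [6/25, 38/125)
  'c': [6/25 + 4/25*2/5, 6/25 + 4/25*3/5) = [38/125, 42/125) <- contains code 206/625
  'a': [6/25 + 4/25*3/5, 6/25 + 4/25*1/1) = [42/125, 2/5)
  emit 'c', narrow to [38/125, 42/125)
Step 4: interval [38/125, 42/125), width = 42/125 - 38/125 = 4/125
  'f': [38/125 + 4/125*0/1, 38/125 + 4/125*2/5) = [38/125, 198/625)
  'c': [38/125 + 4/125*2/5, 38/125 + 4/125*3/5) = [198/625, 202/625)
  'a': [38/125 + 4/125*3/5, 38/125 + 4/125*1/1) = [202/625, 42/125) <- contains code 206/625
  emit 'a', narrow to [202/625, 42/125)

Answer: faca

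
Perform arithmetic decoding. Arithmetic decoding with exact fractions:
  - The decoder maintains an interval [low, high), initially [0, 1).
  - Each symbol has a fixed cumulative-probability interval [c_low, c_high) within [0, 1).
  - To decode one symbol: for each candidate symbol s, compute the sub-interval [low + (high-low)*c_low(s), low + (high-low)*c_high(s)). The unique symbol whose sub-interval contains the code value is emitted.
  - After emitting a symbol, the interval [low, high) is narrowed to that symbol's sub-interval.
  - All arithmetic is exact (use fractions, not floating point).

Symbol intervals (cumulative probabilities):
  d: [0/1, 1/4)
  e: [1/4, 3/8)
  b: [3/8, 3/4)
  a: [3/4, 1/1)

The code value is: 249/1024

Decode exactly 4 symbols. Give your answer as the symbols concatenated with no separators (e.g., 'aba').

Step 1: interval [0/1, 1/1), width = 1/1 - 0/1 = 1/1
  'd': [0/1 + 1/1*0/1, 0/1 + 1/1*1/4) = [0/1, 1/4) <- contains code 249/1024
  'e': [0/1 + 1/1*1/4, 0/1 + 1/1*3/8) = [1/4, 3/8)
  'b': [0/1 + 1/1*3/8, 0/1 + 1/1*3/4) = [3/8, 3/4)
  'a': [0/1 + 1/1*3/4, 0/1 + 1/1*1/1) = [3/4, 1/1)
  emit 'd', narrow to [0/1, 1/4)
Step 2: interval [0/1, 1/4), width = 1/4 - 0/1 = 1/4
  'd': [0/1 + 1/4*0/1, 0/1 + 1/4*1/4) = [0/1, 1/16)
  'e': [0/1 + 1/4*1/4, 0/1 + 1/4*3/8) = [1/16, 3/32)
  'b': [0/1 + 1/4*3/8, 0/1 + 1/4*3/4) = [3/32, 3/16)
  'a': [0/1 + 1/4*3/4, 0/1 + 1/4*1/1) = [3/16, 1/4) <- contains code 249/1024
  emit 'a', narrow to [3/16, 1/4)
Step 3: interval [3/16, 1/4), width = 1/4 - 3/16 = 1/16
  'd': [3/16 + 1/16*0/1, 3/16 + 1/16*1/4) = [3/16, 13/64)
  'e': [3/16 + 1/16*1/4, 3/16 + 1/16*3/8) = [13/64, 27/128)
  'b': [3/16 + 1/16*3/8, 3/16 + 1/16*3/4) = [27/128, 15/64)
  'a': [3/16 + 1/16*3/4, 3/16 + 1/16*1/1) = [15/64, 1/4) <- contains code 249/1024
  emit 'a', narrow to [15/64, 1/4)
Step 4: interval [15/64, 1/4), width = 1/4 - 15/64 = 1/64
  'd': [15/64 + 1/64*0/1, 15/64 + 1/64*1/4) = [15/64, 61/256)
  'e': [15/64 + 1/64*1/4, 15/64 + 1/64*3/8) = [61/256, 123/512)
  'b': [15/64 + 1/64*3/8, 15/64 + 1/64*3/4) = [123/512, 63/256) <- contains code 249/1024
  'a': [15/64 + 1/64*3/4, 15/64 + 1/64*1/1) = [63/256, 1/4)
  emit 'b', narrow to [123/512, 63/256)

Answer: daab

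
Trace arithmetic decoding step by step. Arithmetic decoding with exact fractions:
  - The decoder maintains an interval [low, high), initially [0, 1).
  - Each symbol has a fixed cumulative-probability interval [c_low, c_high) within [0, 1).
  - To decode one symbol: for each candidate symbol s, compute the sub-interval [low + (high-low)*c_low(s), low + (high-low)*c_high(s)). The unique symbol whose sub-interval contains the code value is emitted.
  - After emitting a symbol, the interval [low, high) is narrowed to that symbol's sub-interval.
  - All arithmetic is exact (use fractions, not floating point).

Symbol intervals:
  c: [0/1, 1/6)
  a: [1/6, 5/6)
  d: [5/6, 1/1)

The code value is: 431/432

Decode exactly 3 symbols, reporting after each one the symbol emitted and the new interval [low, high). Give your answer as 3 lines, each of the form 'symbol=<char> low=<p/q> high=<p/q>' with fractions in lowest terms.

Answer: symbol=d low=5/6 high=1/1
symbol=d low=35/36 high=1/1
symbol=d low=215/216 high=1/1

Derivation:
Step 1: interval [0/1, 1/1), width = 1/1 - 0/1 = 1/1
  'c': [0/1 + 1/1*0/1, 0/1 + 1/1*1/6) = [0/1, 1/6)
  'a': [0/1 + 1/1*1/6, 0/1 + 1/1*5/6) = [1/6, 5/6)
  'd': [0/1 + 1/1*5/6, 0/1 + 1/1*1/1) = [5/6, 1/1) <- contains code 431/432
  emit 'd', narrow to [5/6, 1/1)
Step 2: interval [5/6, 1/1), width = 1/1 - 5/6 = 1/6
  'c': [5/6 + 1/6*0/1, 5/6 + 1/6*1/6) = [5/6, 31/36)
  'a': [5/6 + 1/6*1/6, 5/6 + 1/6*5/6) = [31/36, 35/36)
  'd': [5/6 + 1/6*5/6, 5/6 + 1/6*1/1) = [35/36, 1/1) <- contains code 431/432
  emit 'd', narrow to [35/36, 1/1)
Step 3: interval [35/36, 1/1), width = 1/1 - 35/36 = 1/36
  'c': [35/36 + 1/36*0/1, 35/36 + 1/36*1/6) = [35/36, 211/216)
  'a': [35/36 + 1/36*1/6, 35/36 + 1/36*5/6) = [211/216, 215/216)
  'd': [35/36 + 1/36*5/6, 35/36 + 1/36*1/1) = [215/216, 1/1) <- contains code 431/432
  emit 'd', narrow to [215/216, 1/1)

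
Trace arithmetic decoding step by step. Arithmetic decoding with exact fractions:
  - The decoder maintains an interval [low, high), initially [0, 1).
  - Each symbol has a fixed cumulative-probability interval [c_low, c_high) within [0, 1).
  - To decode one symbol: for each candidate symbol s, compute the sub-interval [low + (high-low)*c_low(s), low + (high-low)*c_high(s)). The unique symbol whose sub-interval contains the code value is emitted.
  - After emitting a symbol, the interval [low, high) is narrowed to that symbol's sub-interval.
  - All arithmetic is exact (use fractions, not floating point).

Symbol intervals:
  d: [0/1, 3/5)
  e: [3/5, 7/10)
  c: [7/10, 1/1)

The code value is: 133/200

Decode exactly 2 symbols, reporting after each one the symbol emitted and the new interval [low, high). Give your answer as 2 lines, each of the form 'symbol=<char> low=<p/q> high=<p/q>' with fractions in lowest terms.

Step 1: interval [0/1, 1/1), width = 1/1 - 0/1 = 1/1
  'd': [0/1 + 1/1*0/1, 0/1 + 1/1*3/5) = [0/1, 3/5)
  'e': [0/1 + 1/1*3/5, 0/1 + 1/1*7/10) = [3/5, 7/10) <- contains code 133/200
  'c': [0/1 + 1/1*7/10, 0/1 + 1/1*1/1) = [7/10, 1/1)
  emit 'e', narrow to [3/5, 7/10)
Step 2: interval [3/5, 7/10), width = 7/10 - 3/5 = 1/10
  'd': [3/5 + 1/10*0/1, 3/5 + 1/10*3/5) = [3/5, 33/50)
  'e': [3/5 + 1/10*3/5, 3/5 + 1/10*7/10) = [33/50, 67/100) <- contains code 133/200
  'c': [3/5 + 1/10*7/10, 3/5 + 1/10*1/1) = [67/100, 7/10)
  emit 'e', narrow to [33/50, 67/100)

Answer: symbol=e low=3/5 high=7/10
symbol=e low=33/50 high=67/100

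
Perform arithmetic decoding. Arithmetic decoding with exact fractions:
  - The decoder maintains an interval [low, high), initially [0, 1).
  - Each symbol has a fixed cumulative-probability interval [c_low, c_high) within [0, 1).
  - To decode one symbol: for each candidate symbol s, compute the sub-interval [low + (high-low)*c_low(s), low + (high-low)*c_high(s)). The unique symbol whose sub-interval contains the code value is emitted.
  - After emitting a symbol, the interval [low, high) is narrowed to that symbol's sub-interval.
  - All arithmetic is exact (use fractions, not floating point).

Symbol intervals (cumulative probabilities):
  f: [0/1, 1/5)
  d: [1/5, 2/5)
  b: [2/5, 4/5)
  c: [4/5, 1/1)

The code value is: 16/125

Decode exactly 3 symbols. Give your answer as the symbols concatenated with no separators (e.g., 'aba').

Step 1: interval [0/1, 1/1), width = 1/1 - 0/1 = 1/1
  'f': [0/1 + 1/1*0/1, 0/1 + 1/1*1/5) = [0/1, 1/5) <- contains code 16/125
  'd': [0/1 + 1/1*1/5, 0/1 + 1/1*2/5) = [1/5, 2/5)
  'b': [0/1 + 1/1*2/5, 0/1 + 1/1*4/5) = [2/5, 4/5)
  'c': [0/1 + 1/1*4/5, 0/1 + 1/1*1/1) = [4/5, 1/1)
  emit 'f', narrow to [0/1, 1/5)
Step 2: interval [0/1, 1/5), width = 1/5 - 0/1 = 1/5
  'f': [0/1 + 1/5*0/1, 0/1 + 1/5*1/5) = [0/1, 1/25)
  'd': [0/1 + 1/5*1/5, 0/1 + 1/5*2/5) = [1/25, 2/25)
  'b': [0/1 + 1/5*2/5, 0/1 + 1/5*4/5) = [2/25, 4/25) <- contains code 16/125
  'c': [0/1 + 1/5*4/5, 0/1 + 1/5*1/1) = [4/25, 1/5)
  emit 'b', narrow to [2/25, 4/25)
Step 3: interval [2/25, 4/25), width = 4/25 - 2/25 = 2/25
  'f': [2/25 + 2/25*0/1, 2/25 + 2/25*1/5) = [2/25, 12/125)
  'd': [2/25 + 2/25*1/5, 2/25 + 2/25*2/5) = [12/125, 14/125)
  'b': [2/25 + 2/25*2/5, 2/25 + 2/25*4/5) = [14/125, 18/125) <- contains code 16/125
  'c': [2/25 + 2/25*4/5, 2/25 + 2/25*1/1) = [18/125, 4/25)
  emit 'b', narrow to [14/125, 18/125)

Answer: fbb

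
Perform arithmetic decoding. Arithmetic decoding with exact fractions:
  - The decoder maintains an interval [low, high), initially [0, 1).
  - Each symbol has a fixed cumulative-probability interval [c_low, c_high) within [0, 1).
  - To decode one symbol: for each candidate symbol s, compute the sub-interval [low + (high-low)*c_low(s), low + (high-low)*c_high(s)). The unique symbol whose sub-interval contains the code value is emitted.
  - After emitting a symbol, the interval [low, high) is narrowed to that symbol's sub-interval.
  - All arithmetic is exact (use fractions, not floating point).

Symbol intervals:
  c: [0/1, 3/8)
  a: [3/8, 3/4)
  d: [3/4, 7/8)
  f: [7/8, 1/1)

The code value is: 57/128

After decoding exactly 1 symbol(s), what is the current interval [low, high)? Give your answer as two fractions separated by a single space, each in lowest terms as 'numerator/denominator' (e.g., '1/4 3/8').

Step 1: interval [0/1, 1/1), width = 1/1 - 0/1 = 1/1
  'c': [0/1 + 1/1*0/1, 0/1 + 1/1*3/8) = [0/1, 3/8)
  'a': [0/1 + 1/1*3/8, 0/1 + 1/1*3/4) = [3/8, 3/4) <- contains code 57/128
  'd': [0/1 + 1/1*3/4, 0/1 + 1/1*7/8) = [3/4, 7/8)
  'f': [0/1 + 1/1*7/8, 0/1 + 1/1*1/1) = [7/8, 1/1)
  emit 'a', narrow to [3/8, 3/4)

Answer: 3/8 3/4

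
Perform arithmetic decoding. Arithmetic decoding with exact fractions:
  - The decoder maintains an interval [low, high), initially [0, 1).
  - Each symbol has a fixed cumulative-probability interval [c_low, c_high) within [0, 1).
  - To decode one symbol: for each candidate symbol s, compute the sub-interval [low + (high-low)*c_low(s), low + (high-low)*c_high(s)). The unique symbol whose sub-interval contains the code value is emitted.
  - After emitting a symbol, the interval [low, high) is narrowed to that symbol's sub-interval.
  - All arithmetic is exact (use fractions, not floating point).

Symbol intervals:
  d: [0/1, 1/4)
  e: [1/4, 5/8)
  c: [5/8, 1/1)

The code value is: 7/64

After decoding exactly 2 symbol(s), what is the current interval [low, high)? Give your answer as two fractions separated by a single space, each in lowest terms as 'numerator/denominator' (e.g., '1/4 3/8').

Answer: 1/16 5/32

Derivation:
Step 1: interval [0/1, 1/1), width = 1/1 - 0/1 = 1/1
  'd': [0/1 + 1/1*0/1, 0/1 + 1/1*1/4) = [0/1, 1/4) <- contains code 7/64
  'e': [0/1 + 1/1*1/4, 0/1 + 1/1*5/8) = [1/4, 5/8)
  'c': [0/1 + 1/1*5/8, 0/1 + 1/1*1/1) = [5/8, 1/1)
  emit 'd', narrow to [0/1, 1/4)
Step 2: interval [0/1, 1/4), width = 1/4 - 0/1 = 1/4
  'd': [0/1 + 1/4*0/1, 0/1 + 1/4*1/4) = [0/1, 1/16)
  'e': [0/1 + 1/4*1/4, 0/1 + 1/4*5/8) = [1/16, 5/32) <- contains code 7/64
  'c': [0/1 + 1/4*5/8, 0/1 + 1/4*1/1) = [5/32, 1/4)
  emit 'e', narrow to [1/16, 5/32)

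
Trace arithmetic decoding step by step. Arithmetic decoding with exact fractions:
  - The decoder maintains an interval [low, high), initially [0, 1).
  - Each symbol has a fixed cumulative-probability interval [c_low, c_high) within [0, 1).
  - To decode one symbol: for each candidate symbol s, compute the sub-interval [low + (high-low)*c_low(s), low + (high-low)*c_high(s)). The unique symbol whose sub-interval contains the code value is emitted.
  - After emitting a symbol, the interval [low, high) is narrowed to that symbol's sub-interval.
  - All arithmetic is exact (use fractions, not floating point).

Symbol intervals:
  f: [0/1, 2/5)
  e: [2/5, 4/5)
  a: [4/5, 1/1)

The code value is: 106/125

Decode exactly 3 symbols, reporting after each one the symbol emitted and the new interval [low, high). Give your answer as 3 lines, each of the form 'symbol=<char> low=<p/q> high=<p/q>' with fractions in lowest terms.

Answer: symbol=a low=4/5 high=1/1
symbol=f low=4/5 high=22/25
symbol=e low=104/125 high=108/125

Derivation:
Step 1: interval [0/1, 1/1), width = 1/1 - 0/1 = 1/1
  'f': [0/1 + 1/1*0/1, 0/1 + 1/1*2/5) = [0/1, 2/5)
  'e': [0/1 + 1/1*2/5, 0/1 + 1/1*4/5) = [2/5, 4/5)
  'a': [0/1 + 1/1*4/5, 0/1 + 1/1*1/1) = [4/5, 1/1) <- contains code 106/125
  emit 'a', narrow to [4/5, 1/1)
Step 2: interval [4/5, 1/1), width = 1/1 - 4/5 = 1/5
  'f': [4/5 + 1/5*0/1, 4/5 + 1/5*2/5) = [4/5, 22/25) <- contains code 106/125
  'e': [4/5 + 1/5*2/5, 4/5 + 1/5*4/5) = [22/25, 24/25)
  'a': [4/5 + 1/5*4/5, 4/5 + 1/5*1/1) = [24/25, 1/1)
  emit 'f', narrow to [4/5, 22/25)
Step 3: interval [4/5, 22/25), width = 22/25 - 4/5 = 2/25
  'f': [4/5 + 2/25*0/1, 4/5 + 2/25*2/5) = [4/5, 104/125)
  'e': [4/5 + 2/25*2/5, 4/5 + 2/25*4/5) = [104/125, 108/125) <- contains code 106/125
  'a': [4/5 + 2/25*4/5, 4/5 + 2/25*1/1) = [108/125, 22/25)
  emit 'e', narrow to [104/125, 108/125)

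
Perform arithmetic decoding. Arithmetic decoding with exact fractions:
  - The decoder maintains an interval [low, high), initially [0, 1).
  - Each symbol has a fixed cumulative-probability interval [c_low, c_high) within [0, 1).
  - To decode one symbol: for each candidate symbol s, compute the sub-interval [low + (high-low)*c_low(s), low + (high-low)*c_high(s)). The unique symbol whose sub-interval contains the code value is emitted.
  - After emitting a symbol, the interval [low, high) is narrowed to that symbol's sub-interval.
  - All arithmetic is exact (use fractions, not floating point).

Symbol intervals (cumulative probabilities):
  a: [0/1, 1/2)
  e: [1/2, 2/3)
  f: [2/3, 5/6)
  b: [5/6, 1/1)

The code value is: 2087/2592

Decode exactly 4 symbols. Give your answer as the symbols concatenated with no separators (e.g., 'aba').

Step 1: interval [0/1, 1/1), width = 1/1 - 0/1 = 1/1
  'a': [0/1 + 1/1*0/1, 0/1 + 1/1*1/2) = [0/1, 1/2)
  'e': [0/1 + 1/1*1/2, 0/1 + 1/1*2/3) = [1/2, 2/3)
  'f': [0/1 + 1/1*2/3, 0/1 + 1/1*5/6) = [2/3, 5/6) <- contains code 2087/2592
  'b': [0/1 + 1/1*5/6, 0/1 + 1/1*1/1) = [5/6, 1/1)
  emit 'f', narrow to [2/3, 5/6)
Step 2: interval [2/3, 5/6), width = 5/6 - 2/3 = 1/6
  'a': [2/3 + 1/6*0/1, 2/3 + 1/6*1/2) = [2/3, 3/4)
  'e': [2/3 + 1/6*1/2, 2/3 + 1/6*2/3) = [3/4, 7/9)
  'f': [2/3 + 1/6*2/3, 2/3 + 1/6*5/6) = [7/9, 29/36) <- contains code 2087/2592
  'b': [2/3 + 1/6*5/6, 2/3 + 1/6*1/1) = [29/36, 5/6)
  emit 'f', narrow to [7/9, 29/36)
Step 3: interval [7/9, 29/36), width = 29/36 - 7/9 = 1/36
  'a': [7/9 + 1/36*0/1, 7/9 + 1/36*1/2) = [7/9, 19/24)
  'e': [7/9 + 1/36*1/2, 7/9 + 1/36*2/3) = [19/24, 43/54)
  'f': [7/9 + 1/36*2/3, 7/9 + 1/36*5/6) = [43/54, 173/216)
  'b': [7/9 + 1/36*5/6, 7/9 + 1/36*1/1) = [173/216, 29/36) <- contains code 2087/2592
  emit 'b', narrow to [173/216, 29/36)
Step 4: interval [173/216, 29/36), width = 29/36 - 173/216 = 1/216
  'a': [173/216 + 1/216*0/1, 173/216 + 1/216*1/2) = [173/216, 347/432)
  'e': [173/216 + 1/216*1/2, 173/216 + 1/216*2/3) = [347/432, 521/648)
  'f': [173/216 + 1/216*2/3, 173/216 + 1/216*5/6) = [521/648, 1043/1296)
  'b': [173/216 + 1/216*5/6, 173/216 + 1/216*1/1) = [1043/1296, 29/36) <- contains code 2087/2592
  emit 'b', narrow to [1043/1296, 29/36)

Answer: ffbb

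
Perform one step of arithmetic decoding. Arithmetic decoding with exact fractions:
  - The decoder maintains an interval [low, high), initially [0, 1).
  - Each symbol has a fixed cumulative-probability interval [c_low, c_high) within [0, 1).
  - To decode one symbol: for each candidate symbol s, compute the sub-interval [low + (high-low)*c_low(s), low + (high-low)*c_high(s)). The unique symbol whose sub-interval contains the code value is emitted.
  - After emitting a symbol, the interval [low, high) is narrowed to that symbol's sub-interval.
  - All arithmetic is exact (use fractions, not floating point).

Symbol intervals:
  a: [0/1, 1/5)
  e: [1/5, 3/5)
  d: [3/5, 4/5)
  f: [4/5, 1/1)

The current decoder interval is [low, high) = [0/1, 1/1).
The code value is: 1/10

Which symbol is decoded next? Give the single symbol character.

Answer: a

Derivation:
Interval width = high − low = 1/1 − 0/1 = 1/1
Scaled code = (code − low) / width = (1/10 − 0/1) / 1/1 = 1/10
  a: [0/1, 1/5) ← scaled code falls here ✓
  e: [1/5, 3/5) 
  d: [3/5, 4/5) 
  f: [4/5, 1/1) 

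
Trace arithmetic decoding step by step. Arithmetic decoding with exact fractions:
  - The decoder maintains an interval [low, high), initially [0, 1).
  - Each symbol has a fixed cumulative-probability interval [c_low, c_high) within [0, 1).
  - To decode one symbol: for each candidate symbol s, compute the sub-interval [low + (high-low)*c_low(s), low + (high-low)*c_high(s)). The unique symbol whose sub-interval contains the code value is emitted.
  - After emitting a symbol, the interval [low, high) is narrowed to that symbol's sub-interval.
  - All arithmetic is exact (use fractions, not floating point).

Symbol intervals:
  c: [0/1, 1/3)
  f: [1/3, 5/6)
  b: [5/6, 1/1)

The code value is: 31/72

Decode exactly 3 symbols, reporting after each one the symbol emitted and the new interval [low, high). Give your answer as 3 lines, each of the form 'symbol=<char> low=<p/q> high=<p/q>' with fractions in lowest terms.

Answer: symbol=f low=1/3 high=5/6
symbol=c low=1/3 high=1/2
symbol=f low=7/18 high=17/36

Derivation:
Step 1: interval [0/1, 1/1), width = 1/1 - 0/1 = 1/1
  'c': [0/1 + 1/1*0/1, 0/1 + 1/1*1/3) = [0/1, 1/3)
  'f': [0/1 + 1/1*1/3, 0/1 + 1/1*5/6) = [1/3, 5/6) <- contains code 31/72
  'b': [0/1 + 1/1*5/6, 0/1 + 1/1*1/1) = [5/6, 1/1)
  emit 'f', narrow to [1/3, 5/6)
Step 2: interval [1/3, 5/6), width = 5/6 - 1/3 = 1/2
  'c': [1/3 + 1/2*0/1, 1/3 + 1/2*1/3) = [1/3, 1/2) <- contains code 31/72
  'f': [1/3 + 1/2*1/3, 1/3 + 1/2*5/6) = [1/2, 3/4)
  'b': [1/3 + 1/2*5/6, 1/3 + 1/2*1/1) = [3/4, 5/6)
  emit 'c', narrow to [1/3, 1/2)
Step 3: interval [1/3, 1/2), width = 1/2 - 1/3 = 1/6
  'c': [1/3 + 1/6*0/1, 1/3 + 1/6*1/3) = [1/3, 7/18)
  'f': [1/3 + 1/6*1/3, 1/3 + 1/6*5/6) = [7/18, 17/36) <- contains code 31/72
  'b': [1/3 + 1/6*5/6, 1/3 + 1/6*1/1) = [17/36, 1/2)
  emit 'f', narrow to [7/18, 17/36)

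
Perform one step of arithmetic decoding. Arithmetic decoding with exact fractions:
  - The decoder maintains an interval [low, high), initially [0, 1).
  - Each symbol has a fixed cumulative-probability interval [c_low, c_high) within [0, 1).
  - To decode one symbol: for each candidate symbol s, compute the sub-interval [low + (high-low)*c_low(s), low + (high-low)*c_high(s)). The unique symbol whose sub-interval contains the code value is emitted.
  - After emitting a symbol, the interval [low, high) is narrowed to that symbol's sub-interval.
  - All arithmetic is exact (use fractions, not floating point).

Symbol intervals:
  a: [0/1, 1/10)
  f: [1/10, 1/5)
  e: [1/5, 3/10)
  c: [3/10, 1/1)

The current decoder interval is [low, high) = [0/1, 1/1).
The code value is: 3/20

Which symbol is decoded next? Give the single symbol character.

Interval width = high − low = 1/1 − 0/1 = 1/1
Scaled code = (code − low) / width = (3/20 − 0/1) / 1/1 = 3/20
  a: [0/1, 1/10) 
  f: [1/10, 1/5) ← scaled code falls here ✓
  e: [1/5, 3/10) 
  c: [3/10, 1/1) 

Answer: f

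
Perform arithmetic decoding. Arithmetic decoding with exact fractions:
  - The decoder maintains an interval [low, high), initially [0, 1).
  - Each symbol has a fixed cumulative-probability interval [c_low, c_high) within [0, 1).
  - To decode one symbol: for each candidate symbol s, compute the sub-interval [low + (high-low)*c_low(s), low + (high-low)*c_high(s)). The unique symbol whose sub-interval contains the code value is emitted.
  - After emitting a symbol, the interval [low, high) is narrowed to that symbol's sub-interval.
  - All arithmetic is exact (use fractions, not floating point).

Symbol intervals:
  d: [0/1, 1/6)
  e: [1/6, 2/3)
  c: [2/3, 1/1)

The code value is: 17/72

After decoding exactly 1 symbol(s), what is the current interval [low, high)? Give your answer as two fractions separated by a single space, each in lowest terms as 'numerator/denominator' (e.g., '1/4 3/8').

Answer: 1/6 2/3

Derivation:
Step 1: interval [0/1, 1/1), width = 1/1 - 0/1 = 1/1
  'd': [0/1 + 1/1*0/1, 0/1 + 1/1*1/6) = [0/1, 1/6)
  'e': [0/1 + 1/1*1/6, 0/1 + 1/1*2/3) = [1/6, 2/3) <- contains code 17/72
  'c': [0/1 + 1/1*2/3, 0/1 + 1/1*1/1) = [2/3, 1/1)
  emit 'e', narrow to [1/6, 2/3)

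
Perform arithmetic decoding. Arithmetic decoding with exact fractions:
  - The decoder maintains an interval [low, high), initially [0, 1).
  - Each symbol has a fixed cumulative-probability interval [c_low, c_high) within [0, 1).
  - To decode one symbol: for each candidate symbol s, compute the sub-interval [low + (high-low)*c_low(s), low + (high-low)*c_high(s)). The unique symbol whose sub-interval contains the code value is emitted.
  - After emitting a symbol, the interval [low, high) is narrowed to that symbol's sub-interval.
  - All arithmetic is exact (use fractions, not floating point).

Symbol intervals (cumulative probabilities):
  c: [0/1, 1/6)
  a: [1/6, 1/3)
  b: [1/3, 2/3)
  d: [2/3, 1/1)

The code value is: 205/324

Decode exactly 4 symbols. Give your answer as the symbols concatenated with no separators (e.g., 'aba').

Answer: bddc

Derivation:
Step 1: interval [0/1, 1/1), width = 1/1 - 0/1 = 1/1
  'c': [0/1 + 1/1*0/1, 0/1 + 1/1*1/6) = [0/1, 1/6)
  'a': [0/1 + 1/1*1/6, 0/1 + 1/1*1/3) = [1/6, 1/3)
  'b': [0/1 + 1/1*1/3, 0/1 + 1/1*2/3) = [1/3, 2/3) <- contains code 205/324
  'd': [0/1 + 1/1*2/3, 0/1 + 1/1*1/1) = [2/3, 1/1)
  emit 'b', narrow to [1/3, 2/3)
Step 2: interval [1/3, 2/3), width = 2/3 - 1/3 = 1/3
  'c': [1/3 + 1/3*0/1, 1/3 + 1/3*1/6) = [1/3, 7/18)
  'a': [1/3 + 1/3*1/6, 1/3 + 1/3*1/3) = [7/18, 4/9)
  'b': [1/3 + 1/3*1/3, 1/3 + 1/3*2/3) = [4/9, 5/9)
  'd': [1/3 + 1/3*2/3, 1/3 + 1/3*1/1) = [5/9, 2/3) <- contains code 205/324
  emit 'd', narrow to [5/9, 2/3)
Step 3: interval [5/9, 2/3), width = 2/3 - 5/9 = 1/9
  'c': [5/9 + 1/9*0/1, 5/9 + 1/9*1/6) = [5/9, 31/54)
  'a': [5/9 + 1/9*1/6, 5/9 + 1/9*1/3) = [31/54, 16/27)
  'b': [5/9 + 1/9*1/3, 5/9 + 1/9*2/3) = [16/27, 17/27)
  'd': [5/9 + 1/9*2/3, 5/9 + 1/9*1/1) = [17/27, 2/3) <- contains code 205/324
  emit 'd', narrow to [17/27, 2/3)
Step 4: interval [17/27, 2/3), width = 2/3 - 17/27 = 1/27
  'c': [17/27 + 1/27*0/1, 17/27 + 1/27*1/6) = [17/27, 103/162) <- contains code 205/324
  'a': [17/27 + 1/27*1/6, 17/27 + 1/27*1/3) = [103/162, 52/81)
  'b': [17/27 + 1/27*1/3, 17/27 + 1/27*2/3) = [52/81, 53/81)
  'd': [17/27 + 1/27*2/3, 17/27 + 1/27*1/1) = [53/81, 2/3)
  emit 'c', narrow to [17/27, 103/162)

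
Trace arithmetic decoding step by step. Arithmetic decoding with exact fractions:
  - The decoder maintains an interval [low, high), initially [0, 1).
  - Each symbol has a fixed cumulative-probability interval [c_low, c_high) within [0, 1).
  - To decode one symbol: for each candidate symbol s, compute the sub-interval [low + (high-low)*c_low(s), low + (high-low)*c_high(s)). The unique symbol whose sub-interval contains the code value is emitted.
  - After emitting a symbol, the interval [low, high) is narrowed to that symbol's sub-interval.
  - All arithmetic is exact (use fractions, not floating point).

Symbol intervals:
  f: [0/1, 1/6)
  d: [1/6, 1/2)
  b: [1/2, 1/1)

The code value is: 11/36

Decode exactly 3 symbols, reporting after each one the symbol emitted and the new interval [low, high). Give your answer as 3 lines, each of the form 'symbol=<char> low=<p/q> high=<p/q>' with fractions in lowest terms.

Step 1: interval [0/1, 1/1), width = 1/1 - 0/1 = 1/1
  'f': [0/1 + 1/1*0/1, 0/1 + 1/1*1/6) = [0/1, 1/6)
  'd': [0/1 + 1/1*1/6, 0/1 + 1/1*1/2) = [1/6, 1/2) <- contains code 11/36
  'b': [0/1 + 1/1*1/2, 0/1 + 1/1*1/1) = [1/2, 1/1)
  emit 'd', narrow to [1/6, 1/2)
Step 2: interval [1/6, 1/2), width = 1/2 - 1/6 = 1/3
  'f': [1/6 + 1/3*0/1, 1/6 + 1/3*1/6) = [1/6, 2/9)
  'd': [1/6 + 1/3*1/6, 1/6 + 1/3*1/2) = [2/9, 1/3) <- contains code 11/36
  'b': [1/6 + 1/3*1/2, 1/6 + 1/3*1/1) = [1/3, 1/2)
  emit 'd', narrow to [2/9, 1/3)
Step 3: interval [2/9, 1/3), width = 1/3 - 2/9 = 1/9
  'f': [2/9 + 1/9*0/1, 2/9 + 1/9*1/6) = [2/9, 13/54)
  'd': [2/9 + 1/9*1/6, 2/9 + 1/9*1/2) = [13/54, 5/18)
  'b': [2/9 + 1/9*1/2, 2/9 + 1/9*1/1) = [5/18, 1/3) <- contains code 11/36
  emit 'b', narrow to [5/18, 1/3)

Answer: symbol=d low=1/6 high=1/2
symbol=d low=2/9 high=1/3
symbol=b low=5/18 high=1/3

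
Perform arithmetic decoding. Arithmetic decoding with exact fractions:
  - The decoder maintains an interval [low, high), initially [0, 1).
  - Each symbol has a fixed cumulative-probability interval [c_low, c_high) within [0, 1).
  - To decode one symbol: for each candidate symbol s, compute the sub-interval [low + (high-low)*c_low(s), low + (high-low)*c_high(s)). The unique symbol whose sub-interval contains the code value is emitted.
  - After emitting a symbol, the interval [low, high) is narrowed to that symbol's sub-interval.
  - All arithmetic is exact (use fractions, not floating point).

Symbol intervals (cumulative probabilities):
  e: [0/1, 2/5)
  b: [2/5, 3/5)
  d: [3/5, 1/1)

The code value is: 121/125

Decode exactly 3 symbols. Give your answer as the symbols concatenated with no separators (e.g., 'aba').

Step 1: interval [0/1, 1/1), width = 1/1 - 0/1 = 1/1
  'e': [0/1 + 1/1*0/1, 0/1 + 1/1*2/5) = [0/1, 2/5)
  'b': [0/1 + 1/1*2/5, 0/1 + 1/1*3/5) = [2/5, 3/5)
  'd': [0/1 + 1/1*3/5, 0/1 + 1/1*1/1) = [3/5, 1/1) <- contains code 121/125
  emit 'd', narrow to [3/5, 1/1)
Step 2: interval [3/5, 1/1), width = 1/1 - 3/5 = 2/5
  'e': [3/5 + 2/5*0/1, 3/5 + 2/5*2/5) = [3/5, 19/25)
  'b': [3/5 + 2/5*2/5, 3/5 + 2/5*3/5) = [19/25, 21/25)
  'd': [3/5 + 2/5*3/5, 3/5 + 2/5*1/1) = [21/25, 1/1) <- contains code 121/125
  emit 'd', narrow to [21/25, 1/1)
Step 3: interval [21/25, 1/1), width = 1/1 - 21/25 = 4/25
  'e': [21/25 + 4/25*0/1, 21/25 + 4/25*2/5) = [21/25, 113/125)
  'b': [21/25 + 4/25*2/5, 21/25 + 4/25*3/5) = [113/125, 117/125)
  'd': [21/25 + 4/25*3/5, 21/25 + 4/25*1/1) = [117/125, 1/1) <- contains code 121/125
  emit 'd', narrow to [117/125, 1/1)

Answer: ddd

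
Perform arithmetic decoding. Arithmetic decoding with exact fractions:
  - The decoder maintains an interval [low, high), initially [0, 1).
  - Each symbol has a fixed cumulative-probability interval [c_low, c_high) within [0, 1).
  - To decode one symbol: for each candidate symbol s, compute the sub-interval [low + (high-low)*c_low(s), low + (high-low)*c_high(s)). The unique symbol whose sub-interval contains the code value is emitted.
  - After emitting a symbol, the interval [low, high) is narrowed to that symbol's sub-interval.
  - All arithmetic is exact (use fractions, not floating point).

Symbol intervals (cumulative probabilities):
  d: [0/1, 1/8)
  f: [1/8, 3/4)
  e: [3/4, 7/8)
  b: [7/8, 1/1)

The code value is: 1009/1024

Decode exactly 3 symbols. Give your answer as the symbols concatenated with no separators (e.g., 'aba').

Answer: bbd

Derivation:
Step 1: interval [0/1, 1/1), width = 1/1 - 0/1 = 1/1
  'd': [0/1 + 1/1*0/1, 0/1 + 1/1*1/8) = [0/1, 1/8)
  'f': [0/1 + 1/1*1/8, 0/1 + 1/1*3/4) = [1/8, 3/4)
  'e': [0/1 + 1/1*3/4, 0/1 + 1/1*7/8) = [3/4, 7/8)
  'b': [0/1 + 1/1*7/8, 0/1 + 1/1*1/1) = [7/8, 1/1) <- contains code 1009/1024
  emit 'b', narrow to [7/8, 1/1)
Step 2: interval [7/8, 1/1), width = 1/1 - 7/8 = 1/8
  'd': [7/8 + 1/8*0/1, 7/8 + 1/8*1/8) = [7/8, 57/64)
  'f': [7/8 + 1/8*1/8, 7/8 + 1/8*3/4) = [57/64, 31/32)
  'e': [7/8 + 1/8*3/4, 7/8 + 1/8*7/8) = [31/32, 63/64)
  'b': [7/8 + 1/8*7/8, 7/8 + 1/8*1/1) = [63/64, 1/1) <- contains code 1009/1024
  emit 'b', narrow to [63/64, 1/1)
Step 3: interval [63/64, 1/1), width = 1/1 - 63/64 = 1/64
  'd': [63/64 + 1/64*0/1, 63/64 + 1/64*1/8) = [63/64, 505/512) <- contains code 1009/1024
  'f': [63/64 + 1/64*1/8, 63/64 + 1/64*3/4) = [505/512, 255/256)
  'e': [63/64 + 1/64*3/4, 63/64 + 1/64*7/8) = [255/256, 511/512)
  'b': [63/64 + 1/64*7/8, 63/64 + 1/64*1/1) = [511/512, 1/1)
  emit 'd', narrow to [63/64, 505/512)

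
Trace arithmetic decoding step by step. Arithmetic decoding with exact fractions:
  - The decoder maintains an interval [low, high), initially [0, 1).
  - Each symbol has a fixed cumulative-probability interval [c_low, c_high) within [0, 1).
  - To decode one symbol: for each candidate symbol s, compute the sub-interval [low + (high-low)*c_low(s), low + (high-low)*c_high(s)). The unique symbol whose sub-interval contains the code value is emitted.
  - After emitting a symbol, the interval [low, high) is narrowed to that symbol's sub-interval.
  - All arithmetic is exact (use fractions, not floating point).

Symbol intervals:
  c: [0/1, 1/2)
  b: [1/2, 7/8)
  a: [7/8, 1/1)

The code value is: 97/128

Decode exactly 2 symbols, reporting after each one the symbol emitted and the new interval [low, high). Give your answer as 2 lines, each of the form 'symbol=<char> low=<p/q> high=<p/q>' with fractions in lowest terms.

Answer: symbol=b low=1/2 high=7/8
symbol=b low=11/16 high=53/64

Derivation:
Step 1: interval [0/1, 1/1), width = 1/1 - 0/1 = 1/1
  'c': [0/1 + 1/1*0/1, 0/1 + 1/1*1/2) = [0/1, 1/2)
  'b': [0/1 + 1/1*1/2, 0/1 + 1/1*7/8) = [1/2, 7/8) <- contains code 97/128
  'a': [0/1 + 1/1*7/8, 0/1 + 1/1*1/1) = [7/8, 1/1)
  emit 'b', narrow to [1/2, 7/8)
Step 2: interval [1/2, 7/8), width = 7/8 - 1/2 = 3/8
  'c': [1/2 + 3/8*0/1, 1/2 + 3/8*1/2) = [1/2, 11/16)
  'b': [1/2 + 3/8*1/2, 1/2 + 3/8*7/8) = [11/16, 53/64) <- contains code 97/128
  'a': [1/2 + 3/8*7/8, 1/2 + 3/8*1/1) = [53/64, 7/8)
  emit 'b', narrow to [11/16, 53/64)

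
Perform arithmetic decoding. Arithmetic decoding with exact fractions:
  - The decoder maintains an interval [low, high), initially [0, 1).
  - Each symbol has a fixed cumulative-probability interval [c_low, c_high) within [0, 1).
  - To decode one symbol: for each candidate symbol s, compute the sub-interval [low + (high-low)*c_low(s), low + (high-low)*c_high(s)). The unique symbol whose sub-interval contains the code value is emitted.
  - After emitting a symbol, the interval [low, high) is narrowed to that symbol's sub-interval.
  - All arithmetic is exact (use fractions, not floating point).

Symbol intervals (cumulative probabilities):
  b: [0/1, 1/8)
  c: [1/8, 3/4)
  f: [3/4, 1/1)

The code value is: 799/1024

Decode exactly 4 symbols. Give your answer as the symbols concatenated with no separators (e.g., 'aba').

Answer: fbff

Derivation:
Step 1: interval [0/1, 1/1), width = 1/1 - 0/1 = 1/1
  'b': [0/1 + 1/1*0/1, 0/1 + 1/1*1/8) = [0/1, 1/8)
  'c': [0/1 + 1/1*1/8, 0/1 + 1/1*3/4) = [1/8, 3/4)
  'f': [0/1 + 1/1*3/4, 0/1 + 1/1*1/1) = [3/4, 1/1) <- contains code 799/1024
  emit 'f', narrow to [3/4, 1/1)
Step 2: interval [3/4, 1/1), width = 1/1 - 3/4 = 1/4
  'b': [3/4 + 1/4*0/1, 3/4 + 1/4*1/8) = [3/4, 25/32) <- contains code 799/1024
  'c': [3/4 + 1/4*1/8, 3/4 + 1/4*3/4) = [25/32, 15/16)
  'f': [3/4 + 1/4*3/4, 3/4 + 1/4*1/1) = [15/16, 1/1)
  emit 'b', narrow to [3/4, 25/32)
Step 3: interval [3/4, 25/32), width = 25/32 - 3/4 = 1/32
  'b': [3/4 + 1/32*0/1, 3/4 + 1/32*1/8) = [3/4, 193/256)
  'c': [3/4 + 1/32*1/8, 3/4 + 1/32*3/4) = [193/256, 99/128)
  'f': [3/4 + 1/32*3/4, 3/4 + 1/32*1/1) = [99/128, 25/32) <- contains code 799/1024
  emit 'f', narrow to [99/128, 25/32)
Step 4: interval [99/128, 25/32), width = 25/32 - 99/128 = 1/128
  'b': [99/128 + 1/128*0/1, 99/128 + 1/128*1/8) = [99/128, 793/1024)
  'c': [99/128 + 1/128*1/8, 99/128 + 1/128*3/4) = [793/1024, 399/512)
  'f': [99/128 + 1/128*3/4, 99/128 + 1/128*1/1) = [399/512, 25/32) <- contains code 799/1024
  emit 'f', narrow to [399/512, 25/32)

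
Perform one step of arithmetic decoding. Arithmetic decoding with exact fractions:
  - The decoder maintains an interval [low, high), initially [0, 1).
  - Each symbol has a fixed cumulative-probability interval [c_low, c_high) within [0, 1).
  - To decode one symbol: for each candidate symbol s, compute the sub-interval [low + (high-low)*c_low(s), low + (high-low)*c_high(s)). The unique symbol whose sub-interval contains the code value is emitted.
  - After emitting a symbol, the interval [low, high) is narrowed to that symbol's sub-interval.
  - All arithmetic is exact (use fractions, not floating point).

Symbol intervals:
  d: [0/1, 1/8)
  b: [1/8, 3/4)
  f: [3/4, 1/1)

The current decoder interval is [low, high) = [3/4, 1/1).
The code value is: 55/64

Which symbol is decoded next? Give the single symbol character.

Answer: b

Derivation:
Interval width = high − low = 1/1 − 3/4 = 1/4
Scaled code = (code − low) / width = (55/64 − 3/4) / 1/4 = 7/16
  d: [0/1, 1/8) 
  b: [1/8, 3/4) ← scaled code falls here ✓
  f: [3/4, 1/1) 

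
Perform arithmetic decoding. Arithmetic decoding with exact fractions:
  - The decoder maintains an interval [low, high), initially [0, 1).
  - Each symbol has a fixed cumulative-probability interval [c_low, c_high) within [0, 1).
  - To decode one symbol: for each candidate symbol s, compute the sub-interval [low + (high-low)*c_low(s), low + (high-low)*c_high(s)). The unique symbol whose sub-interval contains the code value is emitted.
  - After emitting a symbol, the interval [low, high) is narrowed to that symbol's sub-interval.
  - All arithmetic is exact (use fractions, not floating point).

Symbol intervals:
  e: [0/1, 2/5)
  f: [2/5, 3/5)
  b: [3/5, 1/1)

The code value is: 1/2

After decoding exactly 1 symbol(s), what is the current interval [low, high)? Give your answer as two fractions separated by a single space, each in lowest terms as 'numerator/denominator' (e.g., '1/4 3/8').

Answer: 2/5 3/5

Derivation:
Step 1: interval [0/1, 1/1), width = 1/1 - 0/1 = 1/1
  'e': [0/1 + 1/1*0/1, 0/1 + 1/1*2/5) = [0/1, 2/5)
  'f': [0/1 + 1/1*2/5, 0/1 + 1/1*3/5) = [2/5, 3/5) <- contains code 1/2
  'b': [0/1 + 1/1*3/5, 0/1 + 1/1*1/1) = [3/5, 1/1)
  emit 'f', narrow to [2/5, 3/5)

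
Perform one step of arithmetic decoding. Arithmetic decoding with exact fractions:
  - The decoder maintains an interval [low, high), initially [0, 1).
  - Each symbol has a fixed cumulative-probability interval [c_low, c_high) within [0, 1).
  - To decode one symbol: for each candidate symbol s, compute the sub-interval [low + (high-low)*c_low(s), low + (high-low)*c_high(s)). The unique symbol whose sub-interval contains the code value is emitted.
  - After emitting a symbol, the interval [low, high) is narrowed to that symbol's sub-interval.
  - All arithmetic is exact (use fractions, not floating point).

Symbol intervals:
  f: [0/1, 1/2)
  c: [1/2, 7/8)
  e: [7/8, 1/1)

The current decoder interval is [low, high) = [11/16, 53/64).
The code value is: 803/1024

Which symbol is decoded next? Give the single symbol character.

Answer: c

Derivation:
Interval width = high − low = 53/64 − 11/16 = 9/64
Scaled code = (code − low) / width = (803/1024 − 11/16) / 9/64 = 11/16
  f: [0/1, 1/2) 
  c: [1/2, 7/8) ← scaled code falls here ✓
  e: [7/8, 1/1) 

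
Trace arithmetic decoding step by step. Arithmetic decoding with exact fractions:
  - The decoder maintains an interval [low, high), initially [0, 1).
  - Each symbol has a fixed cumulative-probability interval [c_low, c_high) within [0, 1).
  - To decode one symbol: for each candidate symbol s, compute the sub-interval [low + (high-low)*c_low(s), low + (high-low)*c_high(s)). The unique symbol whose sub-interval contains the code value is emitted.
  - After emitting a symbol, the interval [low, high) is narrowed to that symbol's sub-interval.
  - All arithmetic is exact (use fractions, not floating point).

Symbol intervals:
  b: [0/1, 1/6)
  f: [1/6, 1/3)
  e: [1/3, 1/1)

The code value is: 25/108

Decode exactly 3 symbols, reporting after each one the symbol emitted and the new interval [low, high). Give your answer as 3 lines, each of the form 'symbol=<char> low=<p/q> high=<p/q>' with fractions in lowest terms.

Step 1: interval [0/1, 1/1), width = 1/1 - 0/1 = 1/1
  'b': [0/1 + 1/1*0/1, 0/1 + 1/1*1/6) = [0/1, 1/6)
  'f': [0/1 + 1/1*1/6, 0/1 + 1/1*1/3) = [1/6, 1/3) <- contains code 25/108
  'e': [0/1 + 1/1*1/3, 0/1 + 1/1*1/1) = [1/3, 1/1)
  emit 'f', narrow to [1/6, 1/3)
Step 2: interval [1/6, 1/3), width = 1/3 - 1/6 = 1/6
  'b': [1/6 + 1/6*0/1, 1/6 + 1/6*1/6) = [1/6, 7/36)
  'f': [1/6 + 1/6*1/6, 1/6 + 1/6*1/3) = [7/36, 2/9)
  'e': [1/6 + 1/6*1/3, 1/6 + 1/6*1/1) = [2/9, 1/3) <- contains code 25/108
  emit 'e', narrow to [2/9, 1/3)
Step 3: interval [2/9, 1/3), width = 1/3 - 2/9 = 1/9
  'b': [2/9 + 1/9*0/1, 2/9 + 1/9*1/6) = [2/9, 13/54) <- contains code 25/108
  'f': [2/9 + 1/9*1/6, 2/9 + 1/9*1/3) = [13/54, 7/27)
  'e': [2/9 + 1/9*1/3, 2/9 + 1/9*1/1) = [7/27, 1/3)
  emit 'b', narrow to [2/9, 13/54)

Answer: symbol=f low=1/6 high=1/3
symbol=e low=2/9 high=1/3
symbol=b low=2/9 high=13/54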